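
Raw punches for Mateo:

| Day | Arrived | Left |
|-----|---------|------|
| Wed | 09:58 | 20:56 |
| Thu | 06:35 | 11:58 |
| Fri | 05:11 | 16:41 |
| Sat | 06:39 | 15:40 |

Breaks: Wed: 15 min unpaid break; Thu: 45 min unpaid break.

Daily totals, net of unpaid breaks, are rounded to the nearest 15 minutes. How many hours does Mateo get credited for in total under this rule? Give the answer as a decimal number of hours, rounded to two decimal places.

36.00 hours

Wed: 09:58–20:56 = 10 h 58 min − 15 min = 10 h 43 min → rounds to 10 h 45 min
Thu: 06:35–11:58 = 5 h 23 min − 45 min = 4 h 38 min → rounds to 4 h 45 min
Fri: 05:11–16:41 = 11 h 30 min → rounds to 11 h 30 min
Sat: 06:39–15:40 = 9 h 1 min → rounds to 9 h 0 min
Total credited: 36 h 0 min.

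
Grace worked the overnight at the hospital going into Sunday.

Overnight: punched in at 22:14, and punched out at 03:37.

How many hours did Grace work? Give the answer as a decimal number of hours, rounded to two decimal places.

5.38 hours

Overnight: 22:14 → midnight = 1 h 46 min; midnight → 03:37 = 3 h 37 min; span 5 h 23 min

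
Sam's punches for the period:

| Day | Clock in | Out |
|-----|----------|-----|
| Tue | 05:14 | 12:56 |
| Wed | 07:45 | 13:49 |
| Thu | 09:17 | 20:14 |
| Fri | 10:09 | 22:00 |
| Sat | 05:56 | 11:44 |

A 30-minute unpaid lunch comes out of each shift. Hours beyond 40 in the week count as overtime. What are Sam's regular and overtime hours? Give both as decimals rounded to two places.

Regular 39.87 hours, overtime 0.00 hours

Tue: 05:14–12:56 = 7 h 42 min; less 30 min break → 7 h 12 min
Wed: 07:45–13:49 = 6 h 4 min; less 30 min break → 5 h 34 min
Thu: 09:17–20:14 = 10 h 57 min; less 30 min break → 10 h 27 min
Fri: 10:09–22:00 = 11 h 51 min; less 30 min break → 11 h 21 min
Sat: 05:56–11:44 = 5 h 48 min; less 30 min break → 5 h 18 min
Total worked: 39 h 52 min = 39.87 h.
Threshold 40 h → overtime 0 h 0 min, regular 39 h 52 min.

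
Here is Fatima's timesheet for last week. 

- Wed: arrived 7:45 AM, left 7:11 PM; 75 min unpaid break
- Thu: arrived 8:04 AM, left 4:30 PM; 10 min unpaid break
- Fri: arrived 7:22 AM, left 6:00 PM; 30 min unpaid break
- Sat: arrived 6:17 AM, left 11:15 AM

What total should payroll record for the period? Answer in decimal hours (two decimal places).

33.55 hours

Wed: 7:45 AM–7:11 PM = 11 h 26 min; less 75 min break → 10 h 11 min
Thu: 8:04 AM–4:30 PM = 8 h 26 min; less 10 min break → 8 h 16 min
Fri: 7:22 AM–6:00 PM = 10 h 38 min; less 30 min break → 10 h 8 min
Sat: 6:17 AM–11:15 AM = 4 h 58 min
Total: 10 h 11 min + 8 h 16 min + 10 h 8 min + 4 h 58 min = 33 h 33 min.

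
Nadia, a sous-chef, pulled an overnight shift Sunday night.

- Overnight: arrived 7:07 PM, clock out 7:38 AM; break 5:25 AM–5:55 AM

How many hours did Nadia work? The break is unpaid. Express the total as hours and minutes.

12 h 1 min

Overnight: 7:07 PM → midnight = 4 h 53 min; midnight → 7:38 AM = 7 h 38 min; span 12 h 31 min; less 30 min break → 12 h 1 min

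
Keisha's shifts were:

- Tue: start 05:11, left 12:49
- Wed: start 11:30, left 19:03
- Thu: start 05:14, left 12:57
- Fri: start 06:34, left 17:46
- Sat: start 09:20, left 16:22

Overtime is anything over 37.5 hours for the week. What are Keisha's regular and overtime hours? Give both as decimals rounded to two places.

Tue: 05:11–12:49 = 7 h 38 min
Wed: 11:30–19:03 = 7 h 33 min
Thu: 05:14–12:57 = 7 h 43 min
Fri: 06:34–17:46 = 11 h 12 min
Sat: 09:20–16:22 = 7 h 2 min
Total worked: 41 h 8 min = 41.13 h.
Threshold 37.5 h → overtime 3 h 38 min, regular 37 h 30 min.

Regular 37.50 hours, overtime 3.63 hours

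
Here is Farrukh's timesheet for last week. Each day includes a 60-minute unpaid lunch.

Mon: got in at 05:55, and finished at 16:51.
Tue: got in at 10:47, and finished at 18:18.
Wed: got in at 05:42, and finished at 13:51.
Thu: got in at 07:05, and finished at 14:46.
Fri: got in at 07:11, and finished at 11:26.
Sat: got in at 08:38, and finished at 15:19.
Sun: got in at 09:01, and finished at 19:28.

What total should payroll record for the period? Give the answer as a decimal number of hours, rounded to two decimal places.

48.67 hours

Mon: 05:55–16:51 = 10 h 56 min; less 60 min break → 9 h 56 min
Tue: 10:47–18:18 = 7 h 31 min; less 60 min break → 6 h 31 min
Wed: 05:42–13:51 = 8 h 9 min; less 60 min break → 7 h 9 min
Thu: 07:05–14:46 = 7 h 41 min; less 60 min break → 6 h 41 min
Fri: 07:11–11:26 = 4 h 15 min; less 60 min break → 3 h 15 min
Sat: 08:38–15:19 = 6 h 41 min; less 60 min break → 5 h 41 min
Sun: 09:01–19:28 = 10 h 27 min; less 60 min break → 9 h 27 min
Total: 9 h 56 min + 6 h 31 min + 7 h 9 min + 6 h 41 min + 3 h 15 min + 5 h 41 min + 9 h 27 min = 48 h 40 min.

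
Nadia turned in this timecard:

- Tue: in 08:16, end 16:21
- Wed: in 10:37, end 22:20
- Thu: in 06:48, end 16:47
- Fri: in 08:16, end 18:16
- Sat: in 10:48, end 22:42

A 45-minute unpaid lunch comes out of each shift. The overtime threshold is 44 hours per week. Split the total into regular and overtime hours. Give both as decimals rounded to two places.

Tue: 08:16–16:21 = 8 h 5 min; less 45 min break → 7 h 20 min
Wed: 10:37–22:20 = 11 h 43 min; less 45 min break → 10 h 58 min
Thu: 06:48–16:47 = 9 h 59 min; less 45 min break → 9 h 14 min
Fri: 08:16–18:16 = 10 h 0 min; less 45 min break → 9 h 15 min
Sat: 10:48–22:42 = 11 h 54 min; less 45 min break → 11 h 9 min
Total worked: 47 h 56 min = 47.93 h.
Threshold 44 h → overtime 3 h 56 min, regular 44 h 0 min.

Regular 44.00 hours, overtime 3.93 hours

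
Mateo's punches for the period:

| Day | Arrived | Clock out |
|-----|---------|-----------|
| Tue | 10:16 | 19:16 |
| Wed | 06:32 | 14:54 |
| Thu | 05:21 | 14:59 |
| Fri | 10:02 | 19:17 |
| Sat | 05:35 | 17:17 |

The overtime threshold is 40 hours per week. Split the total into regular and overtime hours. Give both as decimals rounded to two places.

Regular 40.00 hours, overtime 7.95 hours

Tue: 10:16–19:16 = 9 h 0 min
Wed: 06:32–14:54 = 8 h 22 min
Thu: 05:21–14:59 = 9 h 38 min
Fri: 10:02–19:17 = 9 h 15 min
Sat: 05:35–17:17 = 11 h 42 min
Total worked: 47 h 57 min = 47.95 h.
Threshold 40 h → overtime 7 h 57 min, regular 40 h 0 min.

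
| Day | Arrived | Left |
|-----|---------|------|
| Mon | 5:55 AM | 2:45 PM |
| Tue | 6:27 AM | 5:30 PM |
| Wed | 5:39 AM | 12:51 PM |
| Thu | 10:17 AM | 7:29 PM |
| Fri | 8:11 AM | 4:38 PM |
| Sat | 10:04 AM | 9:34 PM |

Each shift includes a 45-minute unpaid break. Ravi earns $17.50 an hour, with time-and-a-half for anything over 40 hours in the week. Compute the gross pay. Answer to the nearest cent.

$1008.00

Mon: 5:55 AM–2:45 PM = 8 h 50 min; less 45 min break → 8 h 5 min
Tue: 6:27 AM–5:30 PM = 11 h 3 min; less 45 min break → 10 h 18 min
Wed: 5:39 AM–12:51 PM = 7 h 12 min; less 45 min break → 6 h 27 min
Thu: 10:17 AM–7:29 PM = 9 h 12 min; less 45 min break → 8 h 27 min
Fri: 8:11 AM–4:38 PM = 8 h 27 min; less 45 min break → 7 h 42 min
Sat: 10:04 AM–9:34 PM = 11 h 30 min; less 45 min break → 10 h 45 min
Total worked: 51 h 44 min = 3104 min.
Regular 40 h 0 min = 2400 min at $17.50/h; overtime 11 h 44 min = 704 min at $26.25/h.
Pay = (2400 × $17.50 + 704 × $26.25) ÷ 60 = $1008.00.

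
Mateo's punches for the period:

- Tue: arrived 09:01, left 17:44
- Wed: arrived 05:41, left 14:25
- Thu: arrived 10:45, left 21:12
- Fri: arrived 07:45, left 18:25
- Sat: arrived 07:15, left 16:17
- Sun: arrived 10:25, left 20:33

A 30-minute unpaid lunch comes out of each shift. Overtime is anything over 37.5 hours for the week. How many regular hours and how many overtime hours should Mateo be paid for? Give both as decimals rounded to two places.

Tue: 09:01–17:44 = 8 h 43 min; less 30 min break → 8 h 13 min
Wed: 05:41–14:25 = 8 h 44 min; less 30 min break → 8 h 14 min
Thu: 10:45–21:12 = 10 h 27 min; less 30 min break → 9 h 57 min
Fri: 07:45–18:25 = 10 h 40 min; less 30 min break → 10 h 10 min
Sat: 07:15–16:17 = 9 h 2 min; less 30 min break → 8 h 32 min
Sun: 10:25–20:33 = 10 h 8 min; less 30 min break → 9 h 38 min
Total worked: 54 h 44 min = 54.73 h.
Threshold 37.5 h → overtime 17 h 14 min, regular 37 h 30 min.

Regular 37.50 hours, overtime 17.23 hours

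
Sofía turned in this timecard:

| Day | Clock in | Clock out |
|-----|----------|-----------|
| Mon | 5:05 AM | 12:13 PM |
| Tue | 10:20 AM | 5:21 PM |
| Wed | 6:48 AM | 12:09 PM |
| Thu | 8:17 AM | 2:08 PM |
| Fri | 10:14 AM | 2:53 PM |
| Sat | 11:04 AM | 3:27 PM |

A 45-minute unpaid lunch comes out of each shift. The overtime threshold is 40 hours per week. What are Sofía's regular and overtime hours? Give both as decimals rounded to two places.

Regular 29.88 hours, overtime 0.00 hours

Mon: 5:05 AM–12:13 PM = 7 h 8 min; less 45 min break → 6 h 23 min
Tue: 10:20 AM–5:21 PM = 7 h 1 min; less 45 min break → 6 h 16 min
Wed: 6:48 AM–12:09 PM = 5 h 21 min; less 45 min break → 4 h 36 min
Thu: 8:17 AM–2:08 PM = 5 h 51 min; less 45 min break → 5 h 6 min
Fri: 10:14 AM–2:53 PM = 4 h 39 min; less 45 min break → 3 h 54 min
Sat: 11:04 AM–3:27 PM = 4 h 23 min; less 45 min break → 3 h 38 min
Total worked: 29 h 53 min = 29.88 h.
Threshold 40 h → overtime 0 h 0 min, regular 29 h 53 min.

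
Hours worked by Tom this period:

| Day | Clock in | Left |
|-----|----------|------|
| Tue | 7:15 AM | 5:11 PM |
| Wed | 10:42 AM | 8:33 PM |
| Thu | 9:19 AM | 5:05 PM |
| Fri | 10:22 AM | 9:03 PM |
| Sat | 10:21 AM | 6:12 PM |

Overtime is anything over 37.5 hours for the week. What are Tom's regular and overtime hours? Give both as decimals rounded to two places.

Regular 37.50 hours, overtime 8.58 hours

Tue: 7:15 AM–5:11 PM = 9 h 56 min
Wed: 10:42 AM–8:33 PM = 9 h 51 min
Thu: 9:19 AM–5:05 PM = 7 h 46 min
Fri: 10:22 AM–9:03 PM = 10 h 41 min
Sat: 10:21 AM–6:12 PM = 7 h 51 min
Total worked: 46 h 5 min = 46.08 h.
Threshold 37.5 h → overtime 8 h 35 min, regular 37 h 30 min.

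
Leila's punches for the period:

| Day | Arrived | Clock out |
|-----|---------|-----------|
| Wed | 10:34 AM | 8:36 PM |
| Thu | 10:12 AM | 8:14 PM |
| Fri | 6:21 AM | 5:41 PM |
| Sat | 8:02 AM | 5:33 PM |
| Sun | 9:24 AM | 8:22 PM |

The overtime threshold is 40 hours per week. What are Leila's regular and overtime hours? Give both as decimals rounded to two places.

Wed: 10:34 AM–8:36 PM = 10 h 2 min
Thu: 10:12 AM–8:14 PM = 10 h 2 min
Fri: 6:21 AM–5:41 PM = 11 h 20 min
Sat: 8:02 AM–5:33 PM = 9 h 31 min
Sun: 9:24 AM–8:22 PM = 10 h 58 min
Total worked: 51 h 53 min = 51.88 h.
Threshold 40 h → overtime 11 h 53 min, regular 40 h 0 min.

Regular 40.00 hours, overtime 11.88 hours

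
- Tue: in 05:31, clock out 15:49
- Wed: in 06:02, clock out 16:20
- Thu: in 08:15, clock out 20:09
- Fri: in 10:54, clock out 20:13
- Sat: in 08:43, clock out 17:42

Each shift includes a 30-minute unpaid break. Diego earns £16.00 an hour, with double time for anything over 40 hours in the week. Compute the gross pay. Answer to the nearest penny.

£905.60

Tue: 05:31–15:49 = 10 h 18 min; less 30 min break → 9 h 48 min
Wed: 06:02–16:20 = 10 h 18 min; less 30 min break → 9 h 48 min
Thu: 08:15–20:09 = 11 h 54 min; less 30 min break → 11 h 24 min
Fri: 10:54–20:13 = 9 h 19 min; less 30 min break → 8 h 49 min
Sat: 08:43–17:42 = 8 h 59 min; less 30 min break → 8 h 29 min
Total worked: 48 h 18 min = 2898 min.
Regular 40 h 0 min = 2400 min at £16.00/h; overtime 8 h 18 min = 498 min at £32.00/h.
Pay = (2400 × £16.00 + 498 × £32.00) ÷ 60 = £905.60.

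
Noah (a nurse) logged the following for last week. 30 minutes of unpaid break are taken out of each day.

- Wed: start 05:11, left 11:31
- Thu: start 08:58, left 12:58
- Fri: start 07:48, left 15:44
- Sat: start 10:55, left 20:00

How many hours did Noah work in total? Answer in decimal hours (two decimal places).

25.35 hours

Wed: 05:11–11:31 = 6 h 20 min; less 30 min break → 5 h 50 min
Thu: 08:58–12:58 = 4 h 0 min; less 30 min break → 3 h 30 min
Fri: 07:48–15:44 = 7 h 56 min; less 30 min break → 7 h 26 min
Sat: 10:55–20:00 = 9 h 5 min; less 30 min break → 8 h 35 min
Total: 5 h 50 min + 3 h 30 min + 7 h 26 min + 8 h 35 min = 25 h 21 min.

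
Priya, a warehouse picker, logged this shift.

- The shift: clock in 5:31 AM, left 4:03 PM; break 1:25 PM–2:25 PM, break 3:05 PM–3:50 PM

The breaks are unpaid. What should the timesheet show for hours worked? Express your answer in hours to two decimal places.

The shift: 5:31 AM–4:03 PM = 10 h 32 min; less 105 min break → 8 h 47 min

8.78 hours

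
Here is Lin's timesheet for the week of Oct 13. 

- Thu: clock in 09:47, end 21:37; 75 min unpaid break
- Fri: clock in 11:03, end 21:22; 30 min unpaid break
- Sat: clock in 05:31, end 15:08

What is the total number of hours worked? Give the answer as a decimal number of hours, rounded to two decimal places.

Thu: 09:47–21:37 = 11 h 50 min; less 75 min break → 10 h 35 min
Fri: 11:03–21:22 = 10 h 19 min; less 30 min break → 9 h 49 min
Sat: 05:31–15:08 = 9 h 37 min
Total: 10 h 35 min + 9 h 49 min + 9 h 37 min = 30 h 1 min.

30.02 hours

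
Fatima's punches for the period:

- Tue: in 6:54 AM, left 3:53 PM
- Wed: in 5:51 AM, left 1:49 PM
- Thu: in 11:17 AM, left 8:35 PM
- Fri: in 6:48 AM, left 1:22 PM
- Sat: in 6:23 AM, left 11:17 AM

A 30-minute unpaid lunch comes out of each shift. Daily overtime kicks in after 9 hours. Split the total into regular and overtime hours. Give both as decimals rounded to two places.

Tue: 6:54 AM–3:53 PM = 8 h 59 min; less 30 min break → 8 h 29 min
Wed: 5:51 AM–1:49 PM = 7 h 58 min; less 30 min break → 7 h 28 min
Thu: 11:17 AM–8:35 PM = 9 h 18 min; less 30 min break → 8 h 48 min
Fri: 6:48 AM–1:22 PM = 6 h 34 min; less 30 min break → 6 h 4 min
Sat: 6:23 AM–11:17 AM = 4 h 54 min; less 30 min break → 4 h 24 min
Tue reg 8 h 29 min / OT 0 h 0 min; Wed reg 7 h 28 min / OT 0 h 0 min; Thu reg 8 h 48 min / OT 0 h 0 min; Fri reg 6 h 4 min / OT 0 h 0 min; Sat reg 4 h 24 min / OT 0 h 0 min.
Totals: regular 35 h 13 min, overtime 0 h 0 min.

Regular 35.22 hours, overtime 0.00 hours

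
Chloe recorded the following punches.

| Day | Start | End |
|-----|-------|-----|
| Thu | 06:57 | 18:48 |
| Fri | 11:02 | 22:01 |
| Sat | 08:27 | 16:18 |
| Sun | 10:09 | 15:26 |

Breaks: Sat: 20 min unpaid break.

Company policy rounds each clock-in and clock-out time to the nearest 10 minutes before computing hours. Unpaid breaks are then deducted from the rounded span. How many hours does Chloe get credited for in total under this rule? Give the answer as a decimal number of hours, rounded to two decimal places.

35.67 hours

Thu: in 06:57→07:00, out 18:48→18:50; 11 h 50 min
Fri: in 11:02→11:00, out 22:01→22:00; 11 h 0 min
Sat: in 08:27→08:30, out 16:18→16:20; 7 h 50 min − 20 min = 7 h 30 min
Sun: in 10:09→10:10, out 15:26→15:30; 5 h 20 min
Total credited: 35 h 40 min.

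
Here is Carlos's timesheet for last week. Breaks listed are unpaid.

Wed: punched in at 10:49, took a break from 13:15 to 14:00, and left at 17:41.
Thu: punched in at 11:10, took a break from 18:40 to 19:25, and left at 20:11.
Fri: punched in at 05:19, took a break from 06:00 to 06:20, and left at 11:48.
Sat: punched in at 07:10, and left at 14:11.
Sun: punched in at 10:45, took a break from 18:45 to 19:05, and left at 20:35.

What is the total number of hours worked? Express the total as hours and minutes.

37 h 3 min

Wed: 10:49–17:41 = 6 h 52 min; less 45 min break → 6 h 7 min
Thu: 11:10–20:11 = 9 h 1 min; less 45 min break → 8 h 16 min
Fri: 05:19–11:48 = 6 h 29 min; less 20 min break → 6 h 9 min
Sat: 07:10–14:11 = 7 h 1 min
Sun: 10:45–20:35 = 9 h 50 min; less 20 min break → 9 h 30 min
Total: 6 h 7 min + 8 h 16 min + 6 h 9 min + 7 h 1 min + 9 h 30 min = 37 h 3 min.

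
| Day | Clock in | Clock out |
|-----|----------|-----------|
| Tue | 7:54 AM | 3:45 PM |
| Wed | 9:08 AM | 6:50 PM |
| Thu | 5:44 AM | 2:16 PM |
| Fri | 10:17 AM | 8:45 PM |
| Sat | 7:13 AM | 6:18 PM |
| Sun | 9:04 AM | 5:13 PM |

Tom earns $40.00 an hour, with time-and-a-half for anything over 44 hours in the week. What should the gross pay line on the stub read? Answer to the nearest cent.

$2467.00

Tue: 7:54 AM–3:45 PM = 7 h 51 min
Wed: 9:08 AM–6:50 PM = 9 h 42 min
Thu: 5:44 AM–2:16 PM = 8 h 32 min
Fri: 10:17 AM–8:45 PM = 10 h 28 min
Sat: 7:13 AM–6:18 PM = 11 h 5 min
Sun: 9:04 AM–5:13 PM = 8 h 9 min
Total worked: 55 h 47 min = 3347 min.
Regular 44 h 0 min = 2640 min at $40.00/h; overtime 11 h 47 min = 707 min at $60.00/h.
Pay = (2640 × $40.00 + 707 × $60.00) ÷ 60 = $2467.00.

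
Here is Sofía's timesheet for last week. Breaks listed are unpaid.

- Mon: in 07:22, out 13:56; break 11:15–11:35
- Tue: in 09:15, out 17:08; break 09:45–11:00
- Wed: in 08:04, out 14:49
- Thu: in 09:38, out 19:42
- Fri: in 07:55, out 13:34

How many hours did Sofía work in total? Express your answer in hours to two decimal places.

35.33 hours

Mon: 07:22–13:56 = 6 h 34 min; less 20 min break → 6 h 14 min
Tue: 09:15–17:08 = 7 h 53 min; less 75 min break → 6 h 38 min
Wed: 08:04–14:49 = 6 h 45 min
Thu: 09:38–19:42 = 10 h 4 min
Fri: 07:55–13:34 = 5 h 39 min
Total: 6 h 14 min + 6 h 38 min + 6 h 45 min + 10 h 4 min + 5 h 39 min = 35 h 20 min.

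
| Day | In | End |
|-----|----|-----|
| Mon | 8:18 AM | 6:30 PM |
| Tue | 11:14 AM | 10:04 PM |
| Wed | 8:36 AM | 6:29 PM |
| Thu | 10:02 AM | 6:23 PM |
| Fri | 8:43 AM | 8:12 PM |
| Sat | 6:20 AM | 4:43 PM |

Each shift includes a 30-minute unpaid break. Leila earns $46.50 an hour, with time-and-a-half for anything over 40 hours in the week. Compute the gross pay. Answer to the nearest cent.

$3124.80

Mon: 8:18 AM–6:30 PM = 10 h 12 min; less 30 min break → 9 h 42 min
Tue: 11:14 AM–10:04 PM = 10 h 50 min; less 30 min break → 10 h 20 min
Wed: 8:36 AM–6:29 PM = 9 h 53 min; less 30 min break → 9 h 23 min
Thu: 10:02 AM–6:23 PM = 8 h 21 min; less 30 min break → 7 h 51 min
Fri: 8:43 AM–8:12 PM = 11 h 29 min; less 30 min break → 10 h 59 min
Sat: 6:20 AM–4:43 PM = 10 h 23 min; less 30 min break → 9 h 53 min
Total worked: 58 h 8 min = 3488 min.
Regular 40 h 0 min = 2400 min at $46.50/h; overtime 18 h 8 min = 1088 min at $69.75/h.
Pay = (2400 × $46.50 + 1088 × $69.75) ÷ 60 = $3124.80.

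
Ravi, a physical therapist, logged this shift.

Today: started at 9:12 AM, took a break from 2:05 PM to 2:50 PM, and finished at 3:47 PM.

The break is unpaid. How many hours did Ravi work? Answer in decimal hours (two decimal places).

Today: 9:12 AM–3:47 PM = 6 h 35 min; less 45 min break → 5 h 50 min

5.83 hours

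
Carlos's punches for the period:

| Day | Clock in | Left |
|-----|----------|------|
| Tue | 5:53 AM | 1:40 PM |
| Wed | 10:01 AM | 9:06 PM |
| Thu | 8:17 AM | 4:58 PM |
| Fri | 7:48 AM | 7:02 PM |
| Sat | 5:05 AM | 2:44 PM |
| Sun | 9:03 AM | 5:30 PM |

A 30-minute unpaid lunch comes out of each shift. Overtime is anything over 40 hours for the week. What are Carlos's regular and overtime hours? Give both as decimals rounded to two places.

Tue: 5:53 AM–1:40 PM = 7 h 47 min; less 30 min break → 7 h 17 min
Wed: 10:01 AM–9:06 PM = 11 h 5 min; less 30 min break → 10 h 35 min
Thu: 8:17 AM–4:58 PM = 8 h 41 min; less 30 min break → 8 h 11 min
Fri: 7:48 AM–7:02 PM = 11 h 14 min; less 30 min break → 10 h 44 min
Sat: 5:05 AM–2:44 PM = 9 h 39 min; less 30 min break → 9 h 9 min
Sun: 9:03 AM–5:30 PM = 8 h 27 min; less 30 min break → 7 h 57 min
Total worked: 53 h 53 min = 53.88 h.
Threshold 40 h → overtime 13 h 53 min, regular 40 h 0 min.

Regular 40.00 hours, overtime 13.88 hours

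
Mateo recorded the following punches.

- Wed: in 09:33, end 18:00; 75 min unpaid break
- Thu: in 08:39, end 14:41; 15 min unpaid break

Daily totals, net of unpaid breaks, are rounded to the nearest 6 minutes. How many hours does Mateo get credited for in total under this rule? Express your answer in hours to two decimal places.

13.00 hours

Wed: 09:33–18:00 = 8 h 27 min − 75 min = 7 h 12 min → rounds to 7 h 12 min
Thu: 08:39–14:41 = 6 h 2 min − 15 min = 5 h 47 min → rounds to 5 h 48 min
Total credited: 13 h 0 min.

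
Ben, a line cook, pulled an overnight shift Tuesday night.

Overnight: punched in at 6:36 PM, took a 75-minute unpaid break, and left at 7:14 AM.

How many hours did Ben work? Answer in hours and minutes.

11 h 23 min

Overnight: 6:36 PM → midnight = 5 h 24 min; midnight → 7:14 AM = 7 h 14 min; span 12 h 38 min; less 75 min break → 11 h 23 min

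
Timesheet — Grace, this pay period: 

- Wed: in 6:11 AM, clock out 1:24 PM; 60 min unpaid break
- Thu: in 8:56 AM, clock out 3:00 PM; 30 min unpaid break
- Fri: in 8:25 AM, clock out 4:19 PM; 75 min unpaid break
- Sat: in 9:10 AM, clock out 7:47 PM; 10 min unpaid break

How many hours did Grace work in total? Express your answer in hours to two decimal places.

28.88 hours

Wed: 6:11 AM–1:24 PM = 7 h 13 min; less 60 min break → 6 h 13 min
Thu: 8:56 AM–3:00 PM = 6 h 4 min; less 30 min break → 5 h 34 min
Fri: 8:25 AM–4:19 PM = 7 h 54 min; less 75 min break → 6 h 39 min
Sat: 9:10 AM–7:47 PM = 10 h 37 min; less 10 min break → 10 h 27 min
Total: 6 h 13 min + 5 h 34 min + 6 h 39 min + 10 h 27 min = 28 h 53 min.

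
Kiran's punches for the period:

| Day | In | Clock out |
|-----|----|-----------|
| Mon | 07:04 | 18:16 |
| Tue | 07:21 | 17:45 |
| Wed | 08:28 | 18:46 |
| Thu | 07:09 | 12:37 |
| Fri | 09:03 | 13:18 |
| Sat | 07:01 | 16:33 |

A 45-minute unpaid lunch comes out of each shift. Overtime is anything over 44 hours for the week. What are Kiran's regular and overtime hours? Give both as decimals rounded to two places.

Regular 44.00 hours, overtime 2.65 hours

Mon: 07:04–18:16 = 11 h 12 min; less 45 min break → 10 h 27 min
Tue: 07:21–17:45 = 10 h 24 min; less 45 min break → 9 h 39 min
Wed: 08:28–18:46 = 10 h 18 min; less 45 min break → 9 h 33 min
Thu: 07:09–12:37 = 5 h 28 min; less 45 min break → 4 h 43 min
Fri: 09:03–13:18 = 4 h 15 min; less 45 min break → 3 h 30 min
Sat: 07:01–16:33 = 9 h 32 min; less 45 min break → 8 h 47 min
Total worked: 46 h 39 min = 46.65 h.
Threshold 44 h → overtime 2 h 39 min, regular 44 h 0 min.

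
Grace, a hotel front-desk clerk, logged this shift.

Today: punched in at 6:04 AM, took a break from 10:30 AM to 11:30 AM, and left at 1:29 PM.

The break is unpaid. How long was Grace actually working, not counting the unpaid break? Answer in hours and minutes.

6 h 25 min

Today: 6:04 AM–1:29 PM = 7 h 25 min; less 60 min break → 6 h 25 min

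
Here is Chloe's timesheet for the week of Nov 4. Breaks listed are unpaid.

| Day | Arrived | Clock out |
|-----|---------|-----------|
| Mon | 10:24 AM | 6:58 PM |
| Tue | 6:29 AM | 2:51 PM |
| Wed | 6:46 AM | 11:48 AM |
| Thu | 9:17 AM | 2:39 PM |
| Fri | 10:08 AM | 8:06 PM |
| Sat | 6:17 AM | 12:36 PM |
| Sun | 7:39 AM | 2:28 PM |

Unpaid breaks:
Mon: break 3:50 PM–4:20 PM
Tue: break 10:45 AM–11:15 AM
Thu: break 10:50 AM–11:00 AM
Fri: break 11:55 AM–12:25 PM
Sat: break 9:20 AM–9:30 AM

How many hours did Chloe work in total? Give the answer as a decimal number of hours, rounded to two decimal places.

Mon: 10:24 AM–6:58 PM = 8 h 34 min; less 30 min break → 8 h 4 min
Tue: 6:29 AM–2:51 PM = 8 h 22 min; less 30 min break → 7 h 52 min
Wed: 6:46 AM–11:48 AM = 5 h 2 min
Thu: 9:17 AM–2:39 PM = 5 h 22 min; less 10 min break → 5 h 12 min
Fri: 10:08 AM–8:06 PM = 9 h 58 min; less 30 min break → 9 h 28 min
Sat: 6:17 AM–12:36 PM = 6 h 19 min; less 10 min break → 6 h 9 min
Sun: 7:39 AM–2:28 PM = 6 h 49 min
Total: 8 h 4 min + 7 h 52 min + 5 h 2 min + 5 h 12 min + 9 h 28 min + 6 h 9 min + 6 h 49 min = 48 h 36 min.

48.60 hours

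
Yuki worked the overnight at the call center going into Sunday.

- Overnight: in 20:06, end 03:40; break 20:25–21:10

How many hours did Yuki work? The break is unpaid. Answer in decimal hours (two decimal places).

Overnight: 20:06 → midnight = 3 h 54 min; midnight → 03:40 = 3 h 40 min; span 7 h 34 min; less 45 min break → 6 h 49 min

6.82 hours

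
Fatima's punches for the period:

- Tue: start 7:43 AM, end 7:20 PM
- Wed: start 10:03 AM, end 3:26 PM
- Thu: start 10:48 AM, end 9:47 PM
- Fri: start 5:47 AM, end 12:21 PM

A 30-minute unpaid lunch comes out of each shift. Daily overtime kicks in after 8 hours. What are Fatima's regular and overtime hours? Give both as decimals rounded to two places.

Regular 26.95 hours, overtime 5.60 hours

Tue: 7:43 AM–7:20 PM = 11 h 37 min; less 30 min break → 11 h 7 min
Wed: 10:03 AM–3:26 PM = 5 h 23 min; less 30 min break → 4 h 53 min
Thu: 10:48 AM–9:47 PM = 10 h 59 min; less 30 min break → 10 h 29 min
Fri: 5:47 AM–12:21 PM = 6 h 34 min; less 30 min break → 6 h 4 min
Tue reg 8 h 0 min / OT 3 h 7 min; Wed reg 4 h 53 min / OT 0 h 0 min; Thu reg 8 h 0 min / OT 2 h 29 min; Fri reg 6 h 4 min / OT 0 h 0 min.
Totals: regular 26 h 57 min, overtime 5 h 36 min.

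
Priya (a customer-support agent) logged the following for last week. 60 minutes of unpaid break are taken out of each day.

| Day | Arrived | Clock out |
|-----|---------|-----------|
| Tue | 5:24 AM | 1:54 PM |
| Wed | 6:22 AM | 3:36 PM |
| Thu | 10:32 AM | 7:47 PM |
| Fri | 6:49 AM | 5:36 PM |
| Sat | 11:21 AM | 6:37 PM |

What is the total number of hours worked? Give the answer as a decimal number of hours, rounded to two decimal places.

40.03 hours

Tue: 5:24 AM–1:54 PM = 8 h 30 min; less 60 min break → 7 h 30 min
Wed: 6:22 AM–3:36 PM = 9 h 14 min; less 60 min break → 8 h 14 min
Thu: 10:32 AM–7:47 PM = 9 h 15 min; less 60 min break → 8 h 15 min
Fri: 6:49 AM–5:36 PM = 10 h 47 min; less 60 min break → 9 h 47 min
Sat: 11:21 AM–6:37 PM = 7 h 16 min; less 60 min break → 6 h 16 min
Total: 7 h 30 min + 8 h 14 min + 8 h 15 min + 9 h 47 min + 6 h 16 min = 40 h 2 min.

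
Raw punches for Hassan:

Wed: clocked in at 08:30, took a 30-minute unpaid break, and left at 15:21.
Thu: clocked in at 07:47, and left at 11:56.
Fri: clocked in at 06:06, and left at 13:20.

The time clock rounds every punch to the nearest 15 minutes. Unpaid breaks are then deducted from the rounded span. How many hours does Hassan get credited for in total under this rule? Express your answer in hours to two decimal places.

Wed: in 08:30→08:30, out 15:21→15:15; 6 h 45 min − 30 min = 6 h 15 min
Thu: in 07:47→07:45, out 11:56→12:00; 4 h 15 min
Fri: in 06:06→06:00, out 13:20→13:15; 7 h 15 min
Total credited: 17 h 45 min.

17.75 hours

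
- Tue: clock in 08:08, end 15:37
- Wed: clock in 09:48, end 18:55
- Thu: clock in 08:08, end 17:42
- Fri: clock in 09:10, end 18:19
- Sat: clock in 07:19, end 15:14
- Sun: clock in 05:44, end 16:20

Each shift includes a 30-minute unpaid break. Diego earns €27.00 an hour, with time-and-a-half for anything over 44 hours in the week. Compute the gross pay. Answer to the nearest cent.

€1464.75

Tue: 08:08–15:37 = 7 h 29 min; less 30 min break → 6 h 59 min
Wed: 09:48–18:55 = 9 h 7 min; less 30 min break → 8 h 37 min
Thu: 08:08–17:42 = 9 h 34 min; less 30 min break → 9 h 4 min
Fri: 09:10–18:19 = 9 h 9 min; less 30 min break → 8 h 39 min
Sat: 07:19–15:14 = 7 h 55 min; less 30 min break → 7 h 25 min
Sun: 05:44–16:20 = 10 h 36 min; less 30 min break → 10 h 6 min
Total worked: 50 h 50 min = 3050 min.
Regular 44 h 0 min = 2640 min at €27.00/h; overtime 6 h 50 min = 410 min at €40.50/h.
Pay = (2640 × €27.00 + 410 × €40.50) ÷ 60 = €1464.75.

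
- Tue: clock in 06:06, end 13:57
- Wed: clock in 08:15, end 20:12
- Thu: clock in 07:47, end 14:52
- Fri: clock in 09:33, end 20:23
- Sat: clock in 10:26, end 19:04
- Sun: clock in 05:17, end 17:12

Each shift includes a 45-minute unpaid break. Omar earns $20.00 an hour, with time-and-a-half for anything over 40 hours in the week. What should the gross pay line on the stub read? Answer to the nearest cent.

$1213.00

Tue: 06:06–13:57 = 7 h 51 min; less 45 min break → 7 h 6 min
Wed: 08:15–20:12 = 11 h 57 min; less 45 min break → 11 h 12 min
Thu: 07:47–14:52 = 7 h 5 min; less 45 min break → 6 h 20 min
Fri: 09:33–20:23 = 10 h 50 min; less 45 min break → 10 h 5 min
Sat: 10:26–19:04 = 8 h 38 min; less 45 min break → 7 h 53 min
Sun: 05:17–17:12 = 11 h 55 min; less 45 min break → 11 h 10 min
Total worked: 53 h 46 min = 3226 min.
Regular 40 h 0 min = 2400 min at $20.00/h; overtime 13 h 46 min = 826 min at $30.00/h.
Pay = (2400 × $20.00 + 826 × $30.00) ÷ 60 = $1213.00.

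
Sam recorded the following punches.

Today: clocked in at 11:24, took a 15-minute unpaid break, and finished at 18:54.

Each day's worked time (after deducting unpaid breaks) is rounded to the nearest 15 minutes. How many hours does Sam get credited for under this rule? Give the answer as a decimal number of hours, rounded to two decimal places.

7.25 hours

Today: 11:24–18:54 = 7 h 30 min − 15 min = 7 h 15 min → rounds to 7 h 15 min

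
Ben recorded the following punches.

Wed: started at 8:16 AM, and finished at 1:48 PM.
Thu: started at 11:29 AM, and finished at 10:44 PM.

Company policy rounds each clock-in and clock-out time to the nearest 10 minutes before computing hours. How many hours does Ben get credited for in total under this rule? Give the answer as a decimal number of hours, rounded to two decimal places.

16.67 hours

Wed: in 8:16 AM→8:20 AM, out 1:48 PM→1:50 PM; 5 h 30 min
Thu: in 11:29 AM→11:30 AM, out 10:44 PM→10:40 PM; 11 h 10 min
Total credited: 16 h 40 min.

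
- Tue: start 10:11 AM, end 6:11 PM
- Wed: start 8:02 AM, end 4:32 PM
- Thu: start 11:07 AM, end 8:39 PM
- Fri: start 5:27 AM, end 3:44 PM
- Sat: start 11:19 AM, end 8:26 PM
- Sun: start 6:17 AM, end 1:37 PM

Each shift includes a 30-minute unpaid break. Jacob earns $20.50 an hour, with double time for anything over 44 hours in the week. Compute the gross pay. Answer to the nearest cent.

Tue: 10:11 AM–6:11 PM = 8 h 0 min; less 30 min break → 7 h 30 min
Wed: 8:02 AM–4:32 PM = 8 h 30 min; less 30 min break → 8 h 0 min
Thu: 11:07 AM–8:39 PM = 9 h 32 min; less 30 min break → 9 h 2 min
Fri: 5:27 AM–3:44 PM = 10 h 17 min; less 30 min break → 9 h 47 min
Sat: 11:19 AM–8:26 PM = 9 h 7 min; less 30 min break → 8 h 37 min
Sun: 6:17 AM–1:37 PM = 7 h 20 min; less 30 min break → 6 h 50 min
Total worked: 49 h 46 min = 2986 min.
Regular 44 h 0 min = 2640 min at $20.50/h; overtime 5 h 46 min = 346 min at $41.00/h.
Pay = (2640 × $20.50 + 346 × $41.00) ÷ 60 = $1138.43.

$1138.43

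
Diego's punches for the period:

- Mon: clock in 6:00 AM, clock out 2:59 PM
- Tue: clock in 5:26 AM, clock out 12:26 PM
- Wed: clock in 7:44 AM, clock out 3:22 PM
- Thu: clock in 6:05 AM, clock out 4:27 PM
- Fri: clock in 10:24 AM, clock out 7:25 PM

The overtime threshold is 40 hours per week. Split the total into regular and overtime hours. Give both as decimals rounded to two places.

Regular 40.00 hours, overtime 3.00 hours

Mon: 6:00 AM–2:59 PM = 8 h 59 min
Tue: 5:26 AM–12:26 PM = 7 h 0 min
Wed: 7:44 AM–3:22 PM = 7 h 38 min
Thu: 6:05 AM–4:27 PM = 10 h 22 min
Fri: 10:24 AM–7:25 PM = 9 h 1 min
Total worked: 43 h 0 min = 43.00 h.
Threshold 40 h → overtime 3 h 0 min, regular 40 h 0 min.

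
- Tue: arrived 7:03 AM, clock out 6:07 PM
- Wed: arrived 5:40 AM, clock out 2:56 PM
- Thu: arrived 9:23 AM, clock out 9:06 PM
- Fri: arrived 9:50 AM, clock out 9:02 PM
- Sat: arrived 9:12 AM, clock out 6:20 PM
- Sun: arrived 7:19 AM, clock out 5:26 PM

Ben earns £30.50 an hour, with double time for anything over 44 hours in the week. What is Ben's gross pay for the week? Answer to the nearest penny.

Tue: 7:03 AM–6:07 PM = 11 h 4 min
Wed: 5:40 AM–2:56 PM = 9 h 16 min
Thu: 9:23 AM–9:06 PM = 11 h 43 min
Fri: 9:50 AM–9:02 PM = 11 h 12 min
Sat: 9:12 AM–6:20 PM = 9 h 8 min
Sun: 7:19 AM–5:26 PM = 10 h 7 min
Total worked: 62 h 30 min = 3750 min.
Regular 44 h 0 min = 2640 min at £30.50/h; overtime 18 h 30 min = 1110 min at £61.00/h.
Pay = (2640 × £30.50 + 1110 × £61.00) ÷ 60 = £2470.50.

£2470.50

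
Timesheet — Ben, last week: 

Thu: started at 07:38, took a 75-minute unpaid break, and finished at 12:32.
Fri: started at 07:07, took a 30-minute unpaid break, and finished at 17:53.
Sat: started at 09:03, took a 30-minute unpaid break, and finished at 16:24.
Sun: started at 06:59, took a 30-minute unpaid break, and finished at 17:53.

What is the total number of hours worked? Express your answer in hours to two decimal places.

31.17 hours

Thu: 07:38–12:32 = 4 h 54 min; less 75 min break → 3 h 39 min
Fri: 07:07–17:53 = 10 h 46 min; less 30 min break → 10 h 16 min
Sat: 09:03–16:24 = 7 h 21 min; less 30 min break → 6 h 51 min
Sun: 06:59–17:53 = 10 h 54 min; less 30 min break → 10 h 24 min
Total: 3 h 39 min + 10 h 16 min + 6 h 51 min + 10 h 24 min = 31 h 10 min.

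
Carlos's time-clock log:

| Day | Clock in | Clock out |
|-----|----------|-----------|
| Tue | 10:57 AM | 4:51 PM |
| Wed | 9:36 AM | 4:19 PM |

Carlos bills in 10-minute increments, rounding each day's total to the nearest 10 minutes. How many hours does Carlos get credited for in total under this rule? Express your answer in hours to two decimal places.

Tue: 10:57 AM–4:51 PM = 5 h 54 min → rounds to 5 h 50 min
Wed: 9:36 AM–4:19 PM = 6 h 43 min → rounds to 6 h 40 min
Total credited: 12 h 30 min.

12.50 hours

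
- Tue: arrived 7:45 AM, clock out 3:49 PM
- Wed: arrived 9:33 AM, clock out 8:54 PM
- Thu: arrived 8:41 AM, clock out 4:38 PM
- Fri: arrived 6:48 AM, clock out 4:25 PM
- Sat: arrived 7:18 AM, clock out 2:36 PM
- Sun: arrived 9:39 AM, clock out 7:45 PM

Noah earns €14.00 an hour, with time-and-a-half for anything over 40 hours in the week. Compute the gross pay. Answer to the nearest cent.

Tue: 7:45 AM–3:49 PM = 8 h 4 min
Wed: 9:33 AM–8:54 PM = 11 h 21 min
Thu: 8:41 AM–4:38 PM = 7 h 57 min
Fri: 6:48 AM–4:25 PM = 9 h 37 min
Sat: 7:18 AM–2:36 PM = 7 h 18 min
Sun: 9:39 AM–7:45 PM = 10 h 6 min
Total worked: 54 h 23 min = 3263 min.
Regular 40 h 0 min = 2400 min at €14.00/h; overtime 14 h 23 min = 863 min at €21.00/h.
Pay = (2400 × €14.00 + 863 × €21.00) ÷ 60 = €862.05.

€862.05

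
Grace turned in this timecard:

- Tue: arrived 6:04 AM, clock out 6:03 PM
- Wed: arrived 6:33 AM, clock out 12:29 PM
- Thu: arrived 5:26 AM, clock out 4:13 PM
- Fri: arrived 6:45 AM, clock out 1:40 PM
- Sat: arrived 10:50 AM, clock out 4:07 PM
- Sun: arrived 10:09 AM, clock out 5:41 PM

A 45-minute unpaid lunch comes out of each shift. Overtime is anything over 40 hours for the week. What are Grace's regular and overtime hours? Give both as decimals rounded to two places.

Tue: 6:04 AM–6:03 PM = 11 h 59 min; less 45 min break → 11 h 14 min
Wed: 6:33 AM–12:29 PM = 5 h 56 min; less 45 min break → 5 h 11 min
Thu: 5:26 AM–4:13 PM = 10 h 47 min; less 45 min break → 10 h 2 min
Fri: 6:45 AM–1:40 PM = 6 h 55 min; less 45 min break → 6 h 10 min
Sat: 10:50 AM–4:07 PM = 5 h 17 min; less 45 min break → 4 h 32 min
Sun: 10:09 AM–5:41 PM = 7 h 32 min; less 45 min break → 6 h 47 min
Total worked: 43 h 56 min = 43.93 h.
Threshold 40 h → overtime 3 h 56 min, regular 40 h 0 min.

Regular 40.00 hours, overtime 3.93 hours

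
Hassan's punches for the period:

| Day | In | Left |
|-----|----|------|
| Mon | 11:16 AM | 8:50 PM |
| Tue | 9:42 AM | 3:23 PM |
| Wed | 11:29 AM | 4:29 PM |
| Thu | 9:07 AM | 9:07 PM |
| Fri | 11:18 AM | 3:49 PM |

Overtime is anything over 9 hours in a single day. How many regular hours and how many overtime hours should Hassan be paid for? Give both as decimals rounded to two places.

Regular 33.20 hours, overtime 3.57 hours

Mon: 11:16 AM–8:50 PM = 9 h 34 min
Tue: 9:42 AM–3:23 PM = 5 h 41 min
Wed: 11:29 AM–4:29 PM = 5 h 0 min
Thu: 9:07 AM–9:07 PM = 12 h 0 min
Fri: 11:18 AM–3:49 PM = 4 h 31 min
Mon reg 9 h 0 min / OT 0 h 34 min; Tue reg 5 h 41 min / OT 0 h 0 min; Wed reg 5 h 0 min / OT 0 h 0 min; Thu reg 9 h 0 min / OT 3 h 0 min; Fri reg 4 h 31 min / OT 0 h 0 min.
Totals: regular 33 h 12 min, overtime 3 h 34 min.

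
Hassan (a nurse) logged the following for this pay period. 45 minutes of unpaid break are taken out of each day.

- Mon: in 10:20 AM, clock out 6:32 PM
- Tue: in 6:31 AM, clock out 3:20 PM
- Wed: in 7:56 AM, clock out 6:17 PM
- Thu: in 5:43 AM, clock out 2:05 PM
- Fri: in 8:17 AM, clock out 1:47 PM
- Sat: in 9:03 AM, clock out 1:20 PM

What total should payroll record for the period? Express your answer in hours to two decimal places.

Mon: 10:20 AM–6:32 PM = 8 h 12 min; less 45 min break → 7 h 27 min
Tue: 6:31 AM–3:20 PM = 8 h 49 min; less 45 min break → 8 h 4 min
Wed: 7:56 AM–6:17 PM = 10 h 21 min; less 45 min break → 9 h 36 min
Thu: 5:43 AM–2:05 PM = 8 h 22 min; less 45 min break → 7 h 37 min
Fri: 8:17 AM–1:47 PM = 5 h 30 min; less 45 min break → 4 h 45 min
Sat: 9:03 AM–1:20 PM = 4 h 17 min; less 45 min break → 3 h 32 min
Total: 7 h 27 min + 8 h 4 min + 9 h 36 min + 7 h 37 min + 4 h 45 min + 3 h 32 min = 41 h 1 min.

41.02 hours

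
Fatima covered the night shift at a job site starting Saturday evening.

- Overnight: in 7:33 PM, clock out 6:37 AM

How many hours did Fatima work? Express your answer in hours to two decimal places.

Overnight: 7:33 PM → midnight = 4 h 27 min; midnight → 6:37 AM = 6 h 37 min; span 11 h 4 min

11.07 hours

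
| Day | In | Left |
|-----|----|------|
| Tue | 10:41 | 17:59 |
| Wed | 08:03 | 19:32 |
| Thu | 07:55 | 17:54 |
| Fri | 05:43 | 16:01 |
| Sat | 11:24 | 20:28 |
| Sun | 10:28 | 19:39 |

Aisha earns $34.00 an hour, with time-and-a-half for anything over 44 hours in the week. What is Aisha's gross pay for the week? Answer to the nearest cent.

Tue: 10:41–17:59 = 7 h 18 min
Wed: 08:03–19:32 = 11 h 29 min
Thu: 07:55–17:54 = 9 h 59 min
Fri: 05:43–16:01 = 10 h 18 min
Sat: 11:24–20:28 = 9 h 4 min
Sun: 10:28–19:39 = 9 h 11 min
Total worked: 57 h 19 min = 3439 min.
Regular 44 h 0 min = 2640 min at $34.00/h; overtime 13 h 19 min = 799 min at $51.00/h.
Pay = (2640 × $34.00 + 799 × $51.00) ÷ 60 = $2175.15.

$2175.15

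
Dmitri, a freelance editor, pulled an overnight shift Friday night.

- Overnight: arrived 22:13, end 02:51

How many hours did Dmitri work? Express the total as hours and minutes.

4 h 38 min

Overnight: 22:13 → midnight = 1 h 47 min; midnight → 02:51 = 2 h 51 min; span 4 h 38 min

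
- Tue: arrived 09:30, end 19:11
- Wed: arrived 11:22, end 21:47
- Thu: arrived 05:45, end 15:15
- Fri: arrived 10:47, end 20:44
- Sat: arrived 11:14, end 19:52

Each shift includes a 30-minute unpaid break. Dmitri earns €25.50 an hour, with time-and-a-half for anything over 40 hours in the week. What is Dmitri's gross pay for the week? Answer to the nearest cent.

Tue: 09:30–19:11 = 9 h 41 min; less 30 min break → 9 h 11 min
Wed: 11:22–21:47 = 10 h 25 min; less 30 min break → 9 h 55 min
Thu: 05:45–15:15 = 9 h 30 min; less 30 min break → 9 h 0 min
Fri: 10:47–20:44 = 9 h 57 min; less 30 min break → 9 h 27 min
Sat: 11:14–19:52 = 8 h 38 min; less 30 min break → 8 h 8 min
Total worked: 45 h 41 min = 2741 min.
Regular 40 h 0 min = 2400 min at €25.50/h; overtime 5 h 41 min = 341 min at €38.25/h.
Pay = (2400 × €25.50 + 341 × €38.25) ÷ 60 = €1237.39.

€1237.39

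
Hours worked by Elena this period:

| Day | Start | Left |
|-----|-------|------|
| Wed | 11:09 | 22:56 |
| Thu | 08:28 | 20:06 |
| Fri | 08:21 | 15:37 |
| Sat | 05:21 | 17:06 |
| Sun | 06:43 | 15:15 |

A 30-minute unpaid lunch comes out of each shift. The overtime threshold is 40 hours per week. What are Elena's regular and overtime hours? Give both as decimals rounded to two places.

Wed: 11:09–22:56 = 11 h 47 min; less 30 min break → 11 h 17 min
Thu: 08:28–20:06 = 11 h 38 min; less 30 min break → 11 h 8 min
Fri: 08:21–15:37 = 7 h 16 min; less 30 min break → 6 h 46 min
Sat: 05:21–17:06 = 11 h 45 min; less 30 min break → 11 h 15 min
Sun: 06:43–15:15 = 8 h 32 min; less 30 min break → 8 h 2 min
Total worked: 48 h 28 min = 48.47 h.
Threshold 40 h → overtime 8 h 28 min, regular 40 h 0 min.

Regular 40.00 hours, overtime 8.47 hours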